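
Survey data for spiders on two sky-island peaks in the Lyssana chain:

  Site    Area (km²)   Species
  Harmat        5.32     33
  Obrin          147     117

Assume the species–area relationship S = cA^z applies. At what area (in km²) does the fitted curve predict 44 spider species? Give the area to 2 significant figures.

z = ln(117/33) / ln(147/5.32) = 1.2657 / 3.3190 = 0.3813
c = 33 / 5.32^0.3813 = 33 / 1.892 = 17.45
A = (44/17.45)^(1/0.3813) ⇒ ln A = ln(2.522)/0.3813 = 2.4259
A = e^2.4259 ≈ 11.31 km²

11 km²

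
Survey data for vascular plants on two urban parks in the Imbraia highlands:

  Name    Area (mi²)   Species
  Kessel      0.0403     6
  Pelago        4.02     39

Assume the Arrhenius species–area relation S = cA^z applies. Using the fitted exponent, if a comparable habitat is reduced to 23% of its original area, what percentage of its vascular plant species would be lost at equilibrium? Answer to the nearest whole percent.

45%

z = ln(39/6) / ln(4.02/0.0403) = 1.8718 / 4.6027 = 0.4067
S_new/S_old = (A_new/A_old)^z = 0.23^0.4067 = exp(0.4067 × -1.4697) = 0.5501
Fraction lost = 1 − 0.5501 = 0.4499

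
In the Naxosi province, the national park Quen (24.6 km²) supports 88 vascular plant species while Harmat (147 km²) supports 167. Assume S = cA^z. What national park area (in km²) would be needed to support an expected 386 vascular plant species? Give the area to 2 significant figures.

z = ln(167/88) / ln(147/24.6) = 0.6407 / 1.7877 = 0.3584
c = 88 / 24.6^0.3584 = 88 / 3.151 = 27.93
A = (386/27.93)^(1/0.3584) ⇒ ln A = ln(13.82)/0.3584 = 7.3283
A = e^7.3283 ≈ 1523 km²

1500 km²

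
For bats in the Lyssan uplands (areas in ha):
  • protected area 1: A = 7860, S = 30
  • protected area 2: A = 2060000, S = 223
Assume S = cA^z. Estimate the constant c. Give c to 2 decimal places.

1.19

z = ln(S₂/S₁) / ln(A₂/A₁) = ln(223/30) / ln(2060000/7860) = 2.0060 / 5.5687 = 0.3602
c = S₁ / A₁^z = 30 / 7860^0.3602 = 30 / 25.31 = 1.185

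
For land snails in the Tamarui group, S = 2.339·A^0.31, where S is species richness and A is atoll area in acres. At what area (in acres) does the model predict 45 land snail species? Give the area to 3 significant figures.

13900 acres

45 = 2.339 × A^0.31  ⇒  A^0.31 = 45/2.339 = 19.24
ln A = ln(19.24) / 0.31 = 2.9569 / 0.31 = 9.5385
A = e^9.5385 ≈ 13884 acres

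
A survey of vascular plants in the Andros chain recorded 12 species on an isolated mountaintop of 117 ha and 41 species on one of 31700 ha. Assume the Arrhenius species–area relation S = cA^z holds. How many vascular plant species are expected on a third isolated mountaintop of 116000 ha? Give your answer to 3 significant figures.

54.5

z = ln(41/12) / ln(31700/117) = 1.2287 / 5.6019 = 0.2193
c = 12 / 117^0.2193 = 12 / 2.842 = 4.222
S₃ = 4.222 × 116000^0.2193 = 4.222 × 12.91 ≈ 54.49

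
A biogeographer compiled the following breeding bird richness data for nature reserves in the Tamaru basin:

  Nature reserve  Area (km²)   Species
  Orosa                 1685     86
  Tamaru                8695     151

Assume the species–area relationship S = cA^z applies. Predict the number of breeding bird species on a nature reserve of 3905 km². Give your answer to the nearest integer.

z = ln(151/86) / ln(8695/1685) = 0.5629 / 1.6410 = 0.3430
c = 86 / 1685^0.3430 = 86 / 12.79 = 6.724
S₃ = 6.724 × 3905^0.3430 = 6.724 × 17.06 ≈ 114.7

115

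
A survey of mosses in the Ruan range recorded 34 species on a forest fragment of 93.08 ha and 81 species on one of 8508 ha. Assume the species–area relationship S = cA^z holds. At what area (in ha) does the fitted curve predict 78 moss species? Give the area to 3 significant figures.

z = ln(81/34) / ln(8508/93.08) = 0.8681 / 4.5153 = 0.1923
c = 34 / 93.08^0.1923 = 34 / 2.391 = 14.22
A = (78/14.22)^(1/0.1923) ⇒ ln A = ln(5.485)/0.1923 = 8.8525
A = e^8.8525 ≈ 6992 ha

6990 ha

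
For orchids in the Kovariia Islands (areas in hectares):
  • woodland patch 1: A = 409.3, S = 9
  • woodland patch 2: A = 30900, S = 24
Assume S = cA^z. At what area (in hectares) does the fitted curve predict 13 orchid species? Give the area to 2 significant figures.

2100 hectares

z = ln(24/9) / ln(30900/409.3) = 0.9808 / 4.3241 = 0.2268
c = 9 / 409.3^0.2268 = 9 / 3.913 = 2.3
A = (13/2.3)^(1/0.2268) ⇒ ln A = ln(5.652)/0.2268 = 7.6356
A = e^7.6356 ≈ 2071 hectares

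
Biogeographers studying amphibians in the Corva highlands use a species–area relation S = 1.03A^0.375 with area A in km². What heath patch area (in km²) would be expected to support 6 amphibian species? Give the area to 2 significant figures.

6 = 1.03 × A^0.375  ⇒  A^0.375 = 6/1.03 = 5.825
ln A = ln(5.825) / 0.375 = 1.7622 / 0.375 = 4.6992
A = e^4.6992 ≈ 109.9 km²

110 km²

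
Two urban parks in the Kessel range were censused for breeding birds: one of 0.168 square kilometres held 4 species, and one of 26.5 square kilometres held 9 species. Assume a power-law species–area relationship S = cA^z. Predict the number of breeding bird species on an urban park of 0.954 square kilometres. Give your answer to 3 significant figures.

z = ln(9/4) / ln(26.5/0.168) = 0.8109 / 5.0609 = 0.1602
c = 4 / 0.168^0.1602 = 4 / 0.7514 = 5.323
S₃ = 5.323 × 0.954^0.1602 = 5.323 × 0.9925 ≈ 5.283

5.28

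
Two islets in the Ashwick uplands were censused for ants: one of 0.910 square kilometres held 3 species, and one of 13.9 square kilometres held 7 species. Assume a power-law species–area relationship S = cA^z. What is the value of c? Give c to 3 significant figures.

z = ln(S₂/S₁) / ln(A₂/A₁) = ln(7/3) / ln(13.9/0.91) = 0.8473 / 2.7262 = 0.3108
c = S₁ / A₁^z = 3 / 0.91^0.3108 = 3 / 0.9711 = 3.089

3.09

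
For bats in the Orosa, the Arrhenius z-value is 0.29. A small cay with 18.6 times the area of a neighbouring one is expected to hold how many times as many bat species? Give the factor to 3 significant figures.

S₂/S₁ = (A₂/A₁)^z = 18.6^0.29
ln(S₂/S₁) = 0.29 × ln 18.6 = 0.29 × 2.9232 = 0.8477
S₂/S₁ = e^0.8477 ≈ 2.334

2.33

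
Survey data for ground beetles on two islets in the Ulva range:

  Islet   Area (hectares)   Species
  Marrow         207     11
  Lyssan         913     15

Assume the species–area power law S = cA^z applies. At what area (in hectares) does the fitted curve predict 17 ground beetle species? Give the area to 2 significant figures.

z = ln(15/11) / ln(913/207) = 0.3102 / 1.4840 = 0.2090
c = 11 / 207^0.2090 = 11 / 3.048 = 3.609
A = (17/3.609)^(1/0.2090) ⇒ ln A = ln(4.711)/0.2090 = 7.4156
A = e^7.4156 ≈ 1662 hectares

1700 hectares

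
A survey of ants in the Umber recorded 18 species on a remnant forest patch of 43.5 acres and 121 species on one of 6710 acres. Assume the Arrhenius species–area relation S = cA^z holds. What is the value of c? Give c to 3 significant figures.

4.32

z = ln(S₂/S₁) / ln(A₂/A₁) = ln(121/18) / ln(6710/43.5) = 1.9054 / 5.0386 = 0.3782
c = S₁ / A₁^z = 18 / 43.5^0.3782 = 18 / 4.165 = 4.322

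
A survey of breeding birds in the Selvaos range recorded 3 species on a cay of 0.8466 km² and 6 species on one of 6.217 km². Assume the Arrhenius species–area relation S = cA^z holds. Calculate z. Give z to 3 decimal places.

0.348

Taking logs: ln S = ln c + z ln A, so z = (ln S₂ − ln S₁)/(ln A₂ − ln A₁).
z = ln(6/3) / ln(6.217/0.8466) = ln(2) / ln(7.343) = 0.6931 / 1.9938 = 0.3476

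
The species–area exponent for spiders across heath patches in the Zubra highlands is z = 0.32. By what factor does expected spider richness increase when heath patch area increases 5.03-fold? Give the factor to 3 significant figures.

1.68

S₂/S₁ = (A₂/A₁)^z = 5.03^0.32
ln(S₂/S₁) = 0.32 × ln 5.03 = 0.32 × 1.6154 = 0.5169
S₂/S₁ = e^0.5169 ≈ 1.677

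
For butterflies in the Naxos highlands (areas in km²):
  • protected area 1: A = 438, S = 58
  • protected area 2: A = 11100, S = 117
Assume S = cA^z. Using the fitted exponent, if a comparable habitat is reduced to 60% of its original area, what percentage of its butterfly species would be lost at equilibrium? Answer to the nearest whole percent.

z = ln(117/58) / ln(11100/438) = 0.7017 / 3.2325 = 0.2171
S_new/S_old = (A_new/A_old)^z = 0.6^0.2171 = exp(0.2171 × -0.5108) = 0.895
Fraction lost = 1 − 0.895 = 0.105

10%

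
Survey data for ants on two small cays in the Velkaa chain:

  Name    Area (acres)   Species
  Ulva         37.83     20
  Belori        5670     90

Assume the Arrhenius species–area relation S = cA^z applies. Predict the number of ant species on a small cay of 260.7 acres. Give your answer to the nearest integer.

36

z = ln(90/20) / ln(5670/37.83) = 1.5041 / 5.0098 = 0.3002
c = 20 / 37.83^0.3002 = 20 / 2.976 = 6.719
S₃ = 6.719 × 260.7^0.3002 = 6.719 × 5.314 ≈ 35.7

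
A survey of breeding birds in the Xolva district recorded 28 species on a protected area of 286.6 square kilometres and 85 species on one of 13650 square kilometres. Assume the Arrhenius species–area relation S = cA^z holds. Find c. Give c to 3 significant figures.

5.51

z = ln(S₂/S₁) / ln(A₂/A₁) = ln(85/28) / ln(13650/286.6) = 1.1104 / 3.8634 = 0.2874
c = S₁ / A₁^z = 28 / 286.6^0.2874 = 28 / 5.085 = 5.506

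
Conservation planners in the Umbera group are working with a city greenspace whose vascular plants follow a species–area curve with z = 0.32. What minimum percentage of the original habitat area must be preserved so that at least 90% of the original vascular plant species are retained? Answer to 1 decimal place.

Need (A_new/A_old)^0.32 = 0.9, so A_new/A_old = 0.9^(1/0.32) = 0.9^3.125
ln(A_new/A_old) = ln 0.9 / 0.32 = -0.1054 / 0.32 = -0.3293
A_new/A_old = e^-0.3293 ≈ 0.7195

71.9%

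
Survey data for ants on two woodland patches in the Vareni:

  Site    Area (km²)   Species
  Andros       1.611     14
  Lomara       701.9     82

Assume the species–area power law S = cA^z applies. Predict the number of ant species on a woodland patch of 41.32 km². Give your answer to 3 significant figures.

36.0

z = ln(82/14) / ln(701.9/1.611) = 1.7677 / 6.0769 = 0.2909
c = 14 / 1.611^0.2909 = 14 / 1.149 = 12.19
S₃ = 12.19 × 41.32^0.2909 = 12.19 × 2.952 ≈ 35.97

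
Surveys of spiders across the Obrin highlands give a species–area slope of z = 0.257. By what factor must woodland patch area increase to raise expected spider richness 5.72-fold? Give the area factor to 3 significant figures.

885

(A₂/A₁)^0.257 = 5.72, so A₂/A₁ = 5.72^(1/0.257) = 5.72^3.891
ln(A₂/A₁) = ln 5.72 / 0.257 = 1.7440 / 0.257 = 6.7859
A₂/A₁ = e^6.7859 ≈ 885.3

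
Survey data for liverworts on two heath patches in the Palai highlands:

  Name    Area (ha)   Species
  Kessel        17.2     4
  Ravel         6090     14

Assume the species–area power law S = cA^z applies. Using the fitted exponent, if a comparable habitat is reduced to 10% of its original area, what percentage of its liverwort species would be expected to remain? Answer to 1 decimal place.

z = ln(14/4) / ln(6090/17.2) = 1.2528 / 5.8695 = 0.2134
S_new/S_old = (A_new/A_old)^z = 0.1^0.2134 = exp(0.2134 × -2.3026) = 0.6117

61.2%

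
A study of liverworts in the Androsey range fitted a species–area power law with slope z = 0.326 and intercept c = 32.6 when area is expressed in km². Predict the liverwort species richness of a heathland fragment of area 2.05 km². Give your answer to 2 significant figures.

S = 32.6 × 2.05^0.326
ln S = ln 32.6 + 0.326 × ln 2.05 = 3.4843 + 0.326 × 0.7178 = 3.7183
S = e^3.7183 ≈ 41.2

41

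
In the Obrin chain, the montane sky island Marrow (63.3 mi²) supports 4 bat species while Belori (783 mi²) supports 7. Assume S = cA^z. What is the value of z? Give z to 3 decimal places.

Taking logs: ln S = ln c + z ln A, so z = (ln S₂ − ln S₁)/(ln A₂ − ln A₁).
z = ln(7/4) / ln(783/63.3) = ln(1.75) / ln(12.37) = 0.5596 / 2.5152 = 0.2225

0.222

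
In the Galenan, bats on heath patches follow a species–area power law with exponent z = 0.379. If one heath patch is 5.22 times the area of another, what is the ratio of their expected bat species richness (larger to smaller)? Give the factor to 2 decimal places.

1.87

S₂/S₁ = (A₂/A₁)^z = 5.22^0.379
ln(S₂/S₁) = 0.379 × ln 5.22 = 0.379 × 1.6525 = 0.6263
S₂/S₁ = e^0.6263 ≈ 1.871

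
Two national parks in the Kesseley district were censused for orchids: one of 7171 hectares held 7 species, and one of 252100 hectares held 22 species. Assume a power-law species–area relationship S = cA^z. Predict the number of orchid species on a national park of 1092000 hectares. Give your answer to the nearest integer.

35

z = ln(22/7) / ln(252100/7171) = 1.1451 / 3.5598 = 0.3217
c = 7 / 7171^0.3217 = 7 / 17.39 = 0.4025
S₃ = 0.4025 × 1092000^0.3217 = 0.4025 × 87.58 ≈ 35.26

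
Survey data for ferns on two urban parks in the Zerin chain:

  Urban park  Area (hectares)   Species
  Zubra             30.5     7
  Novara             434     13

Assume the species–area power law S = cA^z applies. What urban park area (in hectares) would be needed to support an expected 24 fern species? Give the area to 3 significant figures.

6020 hectares

z = ln(13/7) / ln(434/30.5) = 0.6190 / 2.6553 = 0.2331
c = 7 / 30.5^0.2331 = 7 / 2.218 = 3.155
A = (24/3.155)^(1/0.2331) ⇒ ln A = ln(7.606)/0.2331 = 8.7029
A = e^8.7029 ≈ 6020 hectares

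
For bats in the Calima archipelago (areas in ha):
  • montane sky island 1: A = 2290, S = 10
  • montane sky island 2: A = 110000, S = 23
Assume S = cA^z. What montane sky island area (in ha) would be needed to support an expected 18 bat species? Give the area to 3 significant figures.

z = ln(23/10) / ln(110000/2290) = 0.8329 / 3.8719 = 0.2151
c = 10 / 2290^0.2151 = 10 / 5.281 = 1.893
A = (18/1.893)^(1/0.2151) ⇒ ln A = ln(9.507)/0.2151 = 10.4687
A = e^10.4687 ≈ 35198 ha

35200 ha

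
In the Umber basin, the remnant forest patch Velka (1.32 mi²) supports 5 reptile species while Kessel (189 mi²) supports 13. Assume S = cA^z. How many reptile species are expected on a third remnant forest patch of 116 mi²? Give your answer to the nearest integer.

12

z = ln(13/5) / ln(189/1.32) = 0.9555 / 4.9641 = 0.1925
c = 5 / 1.32^0.1925 = 5 / 1.055 = 4.74
S₃ = 4.74 × 116^0.1925 = 4.74 × 2.497 ≈ 11.83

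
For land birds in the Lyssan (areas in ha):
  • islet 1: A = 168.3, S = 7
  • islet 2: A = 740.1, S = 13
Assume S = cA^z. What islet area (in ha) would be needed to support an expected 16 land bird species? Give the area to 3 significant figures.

1220 ha

z = ln(13/7) / ln(740.1/168.3) = 0.6190 / 1.4810 = 0.4180
c = 7 / 168.3^0.4180 = 7 / 8.52 = 0.8216
A = (16/0.8216)^(1/0.4180) ⇒ ln A = ln(19.47)/0.4180 = 7.1036
A = e^7.1036 ≈ 1216 ha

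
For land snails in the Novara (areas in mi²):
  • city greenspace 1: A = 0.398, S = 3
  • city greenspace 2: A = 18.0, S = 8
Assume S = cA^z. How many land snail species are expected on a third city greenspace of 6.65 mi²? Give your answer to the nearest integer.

z = ln(8/3) / ln(18/0.398) = 0.9808 / 3.8117 = 0.2573
c = 3 / 0.398^0.2573 = 3 / 0.7889 = 3.803
S₃ = 3.803 × 6.65^0.2573 = 3.803 × 1.628 ≈ 6.192

6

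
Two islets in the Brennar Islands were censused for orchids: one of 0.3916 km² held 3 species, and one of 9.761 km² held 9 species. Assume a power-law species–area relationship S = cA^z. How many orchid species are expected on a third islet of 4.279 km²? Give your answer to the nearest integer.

7

z = ln(9/3) / ln(9.761/0.3916) = 1.0986 / 3.2159 = 0.3416
c = 3 / 0.3916^0.3416 = 3 / 0.726 = 4.133
S₃ = 4.133 × 4.279^0.3416 = 4.133 × 1.643 ≈ 6.79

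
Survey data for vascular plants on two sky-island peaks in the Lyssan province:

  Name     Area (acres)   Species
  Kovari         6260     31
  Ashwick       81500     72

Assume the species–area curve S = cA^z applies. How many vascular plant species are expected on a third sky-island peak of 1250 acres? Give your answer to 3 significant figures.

z = ln(72/31) / ln(81500/6260) = 0.8427 / 2.5664 = 0.3283
c = 31 / 6260^0.3283 = 31 / 17.64 = 1.757
S₃ = 1.757 × 1250^0.3283 = 1.757 × 10.4 ≈ 18.27

18.3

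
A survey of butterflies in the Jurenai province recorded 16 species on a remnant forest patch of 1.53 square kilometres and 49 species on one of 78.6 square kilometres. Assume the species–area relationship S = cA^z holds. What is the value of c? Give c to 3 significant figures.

14.2

z = ln(S₂/S₁) / ln(A₂/A₁) = ln(49/16) / ln(78.6/1.53) = 1.1192 / 3.9391 = 0.2841
c = S₁ / A₁^z = 16 / 1.53^0.2841 = 16 / 1.128 = 14.18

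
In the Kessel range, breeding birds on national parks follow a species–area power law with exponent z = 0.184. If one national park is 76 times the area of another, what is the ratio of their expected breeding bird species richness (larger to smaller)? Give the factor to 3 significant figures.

S₂/S₁ = (A₂/A₁)^z = 76^0.184
ln(S₂/S₁) = 0.184 × ln 76 = 0.184 × 4.3307 = 0.7969
S₂/S₁ = e^0.7969 ≈ 2.219

2.22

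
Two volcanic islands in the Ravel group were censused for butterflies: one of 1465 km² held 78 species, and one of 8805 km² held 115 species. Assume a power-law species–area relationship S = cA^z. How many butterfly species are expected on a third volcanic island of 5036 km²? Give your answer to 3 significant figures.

102

z = ln(115/78) / ln(8805/1465) = 0.3882 / 1.7935 = 0.2165
c = 78 / 1465^0.2165 = 78 / 4.845 = 16.1
S₃ = 16.1 × 5036^0.2165 = 16.1 × 6.33 ≈ 101.9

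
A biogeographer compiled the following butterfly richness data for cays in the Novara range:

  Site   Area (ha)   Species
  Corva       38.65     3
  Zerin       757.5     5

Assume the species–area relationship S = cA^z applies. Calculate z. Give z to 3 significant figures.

Taking logs: ln S = ln c + z ln A, so z = (ln S₂ − ln S₁)/(ln A₂ − ln A₁).
z = ln(5/3) / ln(757.5/38.65) = ln(1.667) / ln(19.6) = 0.5108 / 2.9755 = 0.1717

0.172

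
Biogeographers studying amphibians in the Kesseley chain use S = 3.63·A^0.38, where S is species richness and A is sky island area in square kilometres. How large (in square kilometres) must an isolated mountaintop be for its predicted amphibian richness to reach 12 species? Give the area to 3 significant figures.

12 = 3.63 × A^0.38  ⇒  A^0.38 = 12/3.63 = 3.306
ln A = ln(3.306) / 0.38 = 1.1957 / 0.38 = 3.1465
A = e^3.1465 ≈ 23.25 square kilometres

23.3 square kilometres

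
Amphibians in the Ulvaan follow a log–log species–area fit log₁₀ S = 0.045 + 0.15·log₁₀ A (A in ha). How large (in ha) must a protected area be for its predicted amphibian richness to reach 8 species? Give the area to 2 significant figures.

530000 ha

8 = 1.109 × A^0.15  ⇒  A^0.15 = 8/1.109 = 7.213
ln A = ln(7.213) / 0.15 = 1.9758 / 0.15 = 13.1722
A = e^13.1722 ≈ 525533 ha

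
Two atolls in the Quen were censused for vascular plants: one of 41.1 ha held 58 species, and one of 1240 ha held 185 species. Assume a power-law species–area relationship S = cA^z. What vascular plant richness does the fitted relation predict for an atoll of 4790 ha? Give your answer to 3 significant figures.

z = ln(185/58) / ln(1240/41.1) = 1.1599 / 3.4069 = 0.3405
c = 58 / 41.1^0.3405 = 58 / 3.544 = 16.37
S₃ = 16.37 × 4790^0.3405 = 16.37 × 17.91 ≈ 293.1

293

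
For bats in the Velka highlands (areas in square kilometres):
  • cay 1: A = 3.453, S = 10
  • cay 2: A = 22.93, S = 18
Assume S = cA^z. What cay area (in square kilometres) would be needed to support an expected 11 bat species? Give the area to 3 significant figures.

z = ln(18/10) / ln(22.93/3.453) = 0.5878 / 1.8932 = 0.3105
c = 10 / 3.453^0.3105 = 10 / 1.469 = 6.806
A = (11/6.806)^(1/0.3105) ⇒ ln A = ln(1.616)/0.3105 = 1.5462
A = e^1.5462 ≈ 4.694 square kilometres

4.69 square kilometres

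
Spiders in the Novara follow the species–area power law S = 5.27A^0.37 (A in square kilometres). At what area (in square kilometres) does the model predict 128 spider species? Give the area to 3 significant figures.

128 = 5.27 × A^0.37  ⇒  A^0.37 = 128/5.27 = 24.29
ln A = ln(24.29) / 0.37 = 3.1900 / 0.37 = 8.6216
A = e^8.6216 ≈ 5550 square kilometres

5550 square kilometres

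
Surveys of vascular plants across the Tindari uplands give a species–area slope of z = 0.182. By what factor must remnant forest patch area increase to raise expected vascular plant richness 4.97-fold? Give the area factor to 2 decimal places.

6700.91

(A₂/A₁)^0.182 = 4.97, so A₂/A₁ = 4.97^(1/0.182) = 4.97^5.495
ln(A₂/A₁) = ln 4.97 / 0.182 = 1.6034 / 0.182 = 8.8100
A₂/A₁ = e^8.8100 ≈ 6701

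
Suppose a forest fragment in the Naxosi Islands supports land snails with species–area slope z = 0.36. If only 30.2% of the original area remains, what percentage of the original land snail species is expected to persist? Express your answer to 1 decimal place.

S_new/S_old = (A_new/A_old)^z = 0.302^0.36
= exp(0.36 × ln 0.302) = exp(0.36 × -1.1973) = exp(-0.4310) ≈ 0.6498

65.0%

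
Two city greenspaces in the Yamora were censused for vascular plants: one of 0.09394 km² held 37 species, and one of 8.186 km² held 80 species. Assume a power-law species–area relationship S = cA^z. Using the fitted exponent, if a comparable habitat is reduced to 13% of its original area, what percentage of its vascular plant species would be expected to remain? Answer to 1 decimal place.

z = ln(80/37) / ln(8.186/0.09394) = 0.7711 / 4.4675 = 0.1726
S_new/S_old = (A_new/A_old)^z = 0.13^0.1726 = exp(0.1726 × -2.0402) = 0.7032

70.3%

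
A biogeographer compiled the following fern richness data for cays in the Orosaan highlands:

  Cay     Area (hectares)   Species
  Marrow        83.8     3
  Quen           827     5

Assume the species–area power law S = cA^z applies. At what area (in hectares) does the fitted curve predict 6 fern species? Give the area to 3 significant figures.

1870 hectares

z = ln(5/3) / ln(827/83.8) = 0.5108 / 2.2894 = 0.2231
c = 3 / 83.8^0.2231 = 3 / 2.686 = 1.117
A = (6/1.117)^(1/0.2231) ⇒ ln A = ln(5.372)/0.2231 = 7.5349
A = e^7.5349 ≈ 1872 hectares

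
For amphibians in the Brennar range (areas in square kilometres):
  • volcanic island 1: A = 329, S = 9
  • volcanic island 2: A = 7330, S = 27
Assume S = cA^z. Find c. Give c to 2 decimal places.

z = ln(S₂/S₁) / ln(A₂/A₁) = ln(27/9) / ln(7330/329) = 1.0986 / 3.1037 = 0.3540
c = S₁ / A₁^z = 9 / 329^0.3540 = 9 / 7.781 = 1.157

1.16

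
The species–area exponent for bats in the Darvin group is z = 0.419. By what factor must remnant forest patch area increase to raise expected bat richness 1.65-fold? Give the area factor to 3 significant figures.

3.30

(A₂/A₁)^0.419 = 1.65, so A₂/A₁ = 1.65^(1/0.419) = 1.65^2.387
ln(A₂/A₁) = ln 1.65 / 0.419 = 0.5008 / 0.419 = 1.1952
A₂/A₁ = e^1.1952 ≈ 3.304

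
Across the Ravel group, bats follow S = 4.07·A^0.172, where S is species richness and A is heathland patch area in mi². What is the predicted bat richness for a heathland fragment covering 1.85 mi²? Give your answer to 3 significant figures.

4.52

S = 4.07 × 1.85^0.172
ln S = ln 4.07 + 0.172 × ln 1.85 = 1.4036 + 0.172 × 0.6152 = 1.5095
S = e^1.5095 ≈ 4.524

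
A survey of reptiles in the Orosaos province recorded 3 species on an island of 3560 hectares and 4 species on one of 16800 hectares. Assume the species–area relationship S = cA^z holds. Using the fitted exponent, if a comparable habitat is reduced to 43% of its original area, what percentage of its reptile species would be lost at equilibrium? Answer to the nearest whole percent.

z = ln(4/3) / ln(16800/3560) = 0.2877 / 1.5516 = 0.1854
S_new/S_old = (A_new/A_old)^z = 0.43^0.1854 = exp(0.1854 × -0.8440) = 0.8551
Fraction lost = 1 − 0.8551 = 0.1449

14%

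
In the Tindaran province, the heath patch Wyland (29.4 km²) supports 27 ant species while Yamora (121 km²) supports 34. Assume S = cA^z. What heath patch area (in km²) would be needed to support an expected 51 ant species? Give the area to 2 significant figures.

1500 km²

z = ln(34/27) / ln(121/29.4) = 0.2305 / 1.4148 = 0.1629
c = 27 / 29.4^0.1629 = 27 / 1.735 = 15.56
A = (51/15.56)^(1/0.1629) ⇒ ln A = ln(3.277)/0.1629 = 7.2843
A = e^7.2843 ≈ 1457 km²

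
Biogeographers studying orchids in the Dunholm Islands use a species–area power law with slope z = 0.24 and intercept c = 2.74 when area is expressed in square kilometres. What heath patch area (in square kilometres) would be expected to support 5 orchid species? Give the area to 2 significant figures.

5 = 2.74 × A^0.24  ⇒  A^0.24 = 5/2.74 = 1.825
ln A = ln(1.825) / 0.24 = 0.6015 / 0.24 = 2.5062
A = e^2.5062 ≈ 12.26 square kilometres

12 square kilometres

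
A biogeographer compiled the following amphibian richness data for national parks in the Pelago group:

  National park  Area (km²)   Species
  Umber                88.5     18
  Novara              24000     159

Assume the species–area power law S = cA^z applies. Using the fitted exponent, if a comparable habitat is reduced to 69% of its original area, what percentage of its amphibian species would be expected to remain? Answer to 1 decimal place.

86.6%

z = ln(159/18) / ln(24000/88.5) = 2.1785 / 5.6028 = 0.3888
S_new/S_old = (A_new/A_old)^z = 0.69^0.3888 = exp(0.3888 × -0.3711) = 0.8656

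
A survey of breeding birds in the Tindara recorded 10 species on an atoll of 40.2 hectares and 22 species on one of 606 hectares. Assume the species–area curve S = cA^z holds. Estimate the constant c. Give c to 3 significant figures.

z = ln(S₂/S₁) / ln(A₂/A₁) = ln(22/10) / ln(606/40.2) = 0.7885 / 2.7130 = 0.2906
c = S₁ / A₁^z = 10 / 40.2^0.2906 = 10 / 2.926 = 3.418

3.42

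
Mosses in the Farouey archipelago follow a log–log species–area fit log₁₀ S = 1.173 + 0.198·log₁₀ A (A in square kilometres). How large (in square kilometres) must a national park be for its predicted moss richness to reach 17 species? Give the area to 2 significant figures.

2.0 square kilometres

17 = 14.89 × A^0.198  ⇒  A^0.198 = 17/14.89 = 1.141
ln A = ln(1.141) / 0.198 = 0.1323 / 0.198 = 0.6681
A = e^0.6681 ≈ 1.951 square kilometres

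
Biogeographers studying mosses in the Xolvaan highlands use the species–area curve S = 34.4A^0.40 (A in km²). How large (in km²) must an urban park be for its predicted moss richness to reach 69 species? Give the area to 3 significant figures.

69 = 34.4 × A^0.4  ⇒  A^0.4 = 69/34.4 = 2.006
ln A = ln(2.006) / 0.4 = 0.6960 / 0.4 = 1.7401
A = e^1.7401 ≈ 5.698 km²

5.70 km²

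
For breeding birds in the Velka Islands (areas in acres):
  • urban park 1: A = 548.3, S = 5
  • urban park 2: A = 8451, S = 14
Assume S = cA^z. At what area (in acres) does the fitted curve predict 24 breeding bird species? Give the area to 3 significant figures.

35400 acres

z = ln(14/5) / ln(8451/548.3) = 1.0296 / 2.7352 = 0.3764
c = 5 / 548.3^0.3764 = 5 / 10.74 = 0.4655
A = (24/0.4655)^(1/0.3764) ⇒ ln A = ln(51.56)/0.3764 = 10.4739
A = e^10.4739 ≈ 35380 acres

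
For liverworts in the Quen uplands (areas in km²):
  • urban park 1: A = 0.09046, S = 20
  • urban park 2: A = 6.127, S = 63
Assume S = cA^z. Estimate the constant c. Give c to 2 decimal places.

38.46

z = ln(S₂/S₁) / ln(A₂/A₁) = ln(63/20) / ln(6.127/0.09046) = 1.1474 / 4.2156 = 0.2722
c = S₁ / A₁^z = 20 / 0.09046^0.2722 = 20 / 0.52 = 38.46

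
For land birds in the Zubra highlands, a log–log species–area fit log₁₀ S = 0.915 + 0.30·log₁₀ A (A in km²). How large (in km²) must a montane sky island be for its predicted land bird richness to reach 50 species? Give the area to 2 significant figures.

50 = 8.222 × A^0.3  ⇒  A^0.3 = 50/8.222 = 6.081
ln A = ln(6.081) / 0.3 = 1.8052 / 0.3 = 6.0172
A = e^6.0172 ≈ 410.4 km²

410 km²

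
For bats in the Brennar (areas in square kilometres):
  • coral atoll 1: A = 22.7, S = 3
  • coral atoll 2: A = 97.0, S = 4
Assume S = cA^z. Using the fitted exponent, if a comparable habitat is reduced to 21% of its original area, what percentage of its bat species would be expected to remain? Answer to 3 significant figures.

73.4%

z = ln(4/3) / ln(97/22.7) = 0.2877 / 1.4523 = 0.1981
S_new/S_old = (A_new/A_old)^z = 0.21^0.1981 = exp(0.1981 × -1.5606) = 0.7341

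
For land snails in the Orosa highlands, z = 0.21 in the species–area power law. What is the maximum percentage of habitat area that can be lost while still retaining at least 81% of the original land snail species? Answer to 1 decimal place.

Need (A_new/A_old)^0.21 = 0.81, so A_new/A_old = 0.81^(1/0.21) = 0.81^4.762
ln(A_new/A_old) = ln 0.81 / 0.21 = -0.2107 / 0.21 = -1.0034
A_new/A_old = e^-1.0034 ≈ 0.3666
Fraction that can be lost = 1 − 0.3666 = 0.6334

63.3%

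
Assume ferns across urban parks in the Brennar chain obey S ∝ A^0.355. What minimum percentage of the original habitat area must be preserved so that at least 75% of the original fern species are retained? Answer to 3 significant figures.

Need (A_new/A_old)^0.355 = 0.75, so A_new/A_old = 0.75^(1/0.355) = 0.75^2.817
ln(A_new/A_old) = ln 0.75 / 0.355 = -0.2877 / 0.355 = -0.8104
A_new/A_old = e^-0.8104 ≈ 0.4447

44.5%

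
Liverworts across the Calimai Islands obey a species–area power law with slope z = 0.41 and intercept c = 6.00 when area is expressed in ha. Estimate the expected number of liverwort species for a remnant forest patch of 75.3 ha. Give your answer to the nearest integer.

35

S = 6 × 75.3^0.41 = 6 × 5.881 ≈ 35.29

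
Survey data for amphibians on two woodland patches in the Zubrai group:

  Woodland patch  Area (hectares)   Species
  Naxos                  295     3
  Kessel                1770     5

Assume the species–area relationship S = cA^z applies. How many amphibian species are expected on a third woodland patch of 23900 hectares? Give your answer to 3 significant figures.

z = ln(5/3) / ln(1770/295) = 0.5108 / 1.7918 = 0.2851
c = 3 / 295^0.2851 = 3 / 5.06 = 0.5929
S₃ = 0.5929 × 23900^0.2851 = 0.5929 × 17.71 ≈ 10.5

10.5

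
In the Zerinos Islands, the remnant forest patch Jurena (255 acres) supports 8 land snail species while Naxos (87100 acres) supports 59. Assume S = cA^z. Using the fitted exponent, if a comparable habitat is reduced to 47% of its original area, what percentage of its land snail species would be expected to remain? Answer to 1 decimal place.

77.2%

z = ln(59/8) / ln(87100/255) = 1.9981 / 5.8335 = 0.3425
S_new/S_old = (A_new/A_old)^z = 0.47^0.3425 = exp(0.3425 × -0.7550) = 0.7721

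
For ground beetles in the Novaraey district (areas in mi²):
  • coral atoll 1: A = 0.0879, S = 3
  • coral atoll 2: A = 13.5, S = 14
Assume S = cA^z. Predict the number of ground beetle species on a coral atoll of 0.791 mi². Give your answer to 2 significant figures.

5.9

z = ln(14/3) / ln(13.5/0.0879) = 1.5404 / 5.0342 = 0.3060
c = 3 / 0.0879^0.3060 = 3 / 0.4752 = 6.313
S₃ = 6.313 × 0.791^0.3060 = 6.313 × 0.9308 ≈ 5.876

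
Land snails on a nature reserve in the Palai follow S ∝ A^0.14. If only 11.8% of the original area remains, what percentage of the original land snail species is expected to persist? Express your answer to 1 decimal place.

74.1%

S_new/S_old = (A_new/A_old)^z = 0.118^0.14
= exp(0.14 × ln 0.118) = exp(0.14 × -2.1371) = exp(-0.2992) ≈ 0.7414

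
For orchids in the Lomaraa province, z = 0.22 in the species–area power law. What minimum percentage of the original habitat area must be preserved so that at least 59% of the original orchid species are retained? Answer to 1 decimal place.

Need (A_new/A_old)^0.22 = 0.59, so A_new/A_old = 0.59^(1/0.22) = 0.59^4.545
ln(A_new/A_old) = ln 0.59 / 0.22 = -0.5276 / 0.22 = -2.3983
A_new/A_old = e^-2.3983 ≈ 0.09087

9.1%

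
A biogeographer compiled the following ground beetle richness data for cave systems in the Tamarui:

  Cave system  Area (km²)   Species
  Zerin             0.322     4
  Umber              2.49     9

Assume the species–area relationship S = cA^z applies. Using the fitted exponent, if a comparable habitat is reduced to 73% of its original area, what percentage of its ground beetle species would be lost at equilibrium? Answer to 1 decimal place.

11.7%

z = ln(9/4) / ln(2.49/0.322) = 0.8109 / 2.0455 = 0.3964
S_new/S_old = (A_new/A_old)^z = 0.73^0.3964 = exp(0.3964 × -0.3147) = 0.8827
Fraction lost = 1 − 0.8827 = 0.1173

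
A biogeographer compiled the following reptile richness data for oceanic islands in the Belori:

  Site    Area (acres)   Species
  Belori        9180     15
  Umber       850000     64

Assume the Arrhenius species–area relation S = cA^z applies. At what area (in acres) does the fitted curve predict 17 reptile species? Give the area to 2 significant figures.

14000 acres

z = ln(64/15) / ln(850000/9180) = 1.4508 / 4.5282 = 0.3204
c = 15 / 9180^0.3204 = 15 / 18.61 = 0.8061
A = (17/0.8061)^(1/0.3204) ⇒ ln A = ln(21.09)/0.3204 = 9.5154
A = e^9.5154 ≈ 13567 acres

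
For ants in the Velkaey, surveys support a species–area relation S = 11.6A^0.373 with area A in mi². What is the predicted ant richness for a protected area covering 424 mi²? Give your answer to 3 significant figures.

S = 11.6 × 424^0.373
ln S = ln 11.6 + 0.373 × ln 424 = 2.4510 + 0.373 × 6.0497 = 4.7076
S = e^4.7076 ≈ 110.8

111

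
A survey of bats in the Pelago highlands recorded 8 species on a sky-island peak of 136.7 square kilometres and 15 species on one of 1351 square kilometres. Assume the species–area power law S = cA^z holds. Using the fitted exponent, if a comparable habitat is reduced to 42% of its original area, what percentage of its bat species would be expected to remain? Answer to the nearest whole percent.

z = ln(15/8) / ln(1351/136.7) = 0.6286 / 2.2908 = 0.2744
S_new/S_old = (A_new/A_old)^z = 0.42^0.2744 = exp(0.2744 × -0.8675) = 0.7882

79%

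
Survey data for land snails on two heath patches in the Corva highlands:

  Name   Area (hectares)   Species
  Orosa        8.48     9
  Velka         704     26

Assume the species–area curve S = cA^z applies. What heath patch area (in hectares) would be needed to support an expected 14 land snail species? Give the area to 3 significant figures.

53.4 hectares

z = ln(26/9) / ln(704/8.48) = 1.0609 / 4.4191 = 0.2401
c = 9 / 8.48^0.2401 = 9 / 1.671 = 5.387
A = (14/5.387)^(1/0.2401) ⇒ ln A = ln(2.599)/0.2401 = 3.9782
A = e^3.9782 ≈ 53.42 hectares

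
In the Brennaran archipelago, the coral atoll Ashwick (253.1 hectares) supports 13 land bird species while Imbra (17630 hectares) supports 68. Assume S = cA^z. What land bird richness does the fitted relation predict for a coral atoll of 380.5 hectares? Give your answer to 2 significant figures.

15

z = ln(68/13) / ln(17630/253.1) = 1.6546 / 4.2436 = 0.3899
c = 13 / 253.1^0.3899 = 13 / 8.65 = 1.503
S₃ = 1.503 × 380.5^0.3899 = 1.503 × 10.14 ≈ 15.24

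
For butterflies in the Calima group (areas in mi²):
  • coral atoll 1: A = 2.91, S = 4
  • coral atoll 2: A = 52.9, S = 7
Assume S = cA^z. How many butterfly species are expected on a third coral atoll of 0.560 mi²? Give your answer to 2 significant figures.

2.9

z = ln(7/4) / ln(52.9/2.91) = 0.5596 / 2.9003 = 0.1930
c = 4 / 2.91^0.1930 = 4 / 1.229 = 3.255
S₃ = 3.255 × 0.56^0.1930 = 3.255 × 0.8942 ≈ 2.91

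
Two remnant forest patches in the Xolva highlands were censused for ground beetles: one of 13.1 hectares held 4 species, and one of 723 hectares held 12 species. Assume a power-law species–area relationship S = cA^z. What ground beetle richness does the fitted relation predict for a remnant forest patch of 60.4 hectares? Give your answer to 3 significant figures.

z = ln(12/4) / ln(723/13.1) = 1.0986 / 4.0108 = 0.2739
c = 4 / 13.1^0.2739 = 4 / 2.023 = 1.977
S₃ = 1.977 × 60.4^0.2739 = 1.977 × 3.075 ≈ 6.08

6.08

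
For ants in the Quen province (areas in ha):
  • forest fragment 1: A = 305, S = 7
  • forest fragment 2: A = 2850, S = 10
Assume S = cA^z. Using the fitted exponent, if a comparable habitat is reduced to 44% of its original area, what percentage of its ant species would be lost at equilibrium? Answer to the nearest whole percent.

12%

z = ln(10/7) / ln(2850/305) = 0.3567 / 2.2348 = 0.1596
S_new/S_old = (A_new/A_old)^z = 0.44^0.1596 = exp(0.1596 × -0.8210) = 0.8772
Fraction lost = 1 − 0.8772 = 0.1228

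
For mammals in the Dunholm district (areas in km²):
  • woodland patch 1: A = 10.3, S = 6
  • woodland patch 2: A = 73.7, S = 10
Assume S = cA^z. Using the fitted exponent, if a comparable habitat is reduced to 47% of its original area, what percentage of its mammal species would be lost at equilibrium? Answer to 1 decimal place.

17.8%

z = ln(10/6) / ln(73.7/10.3) = 0.5108 / 1.9679 = 0.2596
S_new/S_old = (A_new/A_old)^z = 0.47^0.2596 = exp(0.2596 × -0.7550) = 0.822
Fraction lost = 1 − 0.822 = 0.178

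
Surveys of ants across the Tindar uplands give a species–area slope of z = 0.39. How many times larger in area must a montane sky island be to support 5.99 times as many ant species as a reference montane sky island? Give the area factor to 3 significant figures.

98.5

(A₂/A₁)^0.39 = 5.99, so A₂/A₁ = 5.99^(1/0.39) = 5.99^2.564
ln(A₂/A₁) = ln 5.99 / 0.39 = 1.7901 / 0.39 = 4.5900
A₂/A₁ = e^4.5900 ≈ 98.49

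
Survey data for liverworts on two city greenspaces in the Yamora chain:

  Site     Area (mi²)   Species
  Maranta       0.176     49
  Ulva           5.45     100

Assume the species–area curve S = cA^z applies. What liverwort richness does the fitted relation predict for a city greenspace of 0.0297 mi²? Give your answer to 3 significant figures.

33.9

z = ln(100/49) / ln(5.45/0.176) = 0.7133 / 3.4329 = 0.2078
c = 49 / 0.176^0.2078 = 49 / 0.697 = 70.3
S₃ = 70.3 × 0.0297^0.2078 = 70.3 × 0.4815 ≈ 33.85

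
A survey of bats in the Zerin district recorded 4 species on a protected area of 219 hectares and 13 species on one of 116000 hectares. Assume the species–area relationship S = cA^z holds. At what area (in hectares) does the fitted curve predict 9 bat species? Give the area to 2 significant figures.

16000 hectares

z = ln(13/4) / ln(116000/219) = 1.1787 / 6.2723 = 0.1879
c = 4 / 219^0.1879 = 4 / 2.753 = 1.453
A = (9/1.453)^(1/0.1879) ⇒ ln A = ln(6.194)/0.1879 = 9.7045
A = e^9.7045 ≈ 16391 hectares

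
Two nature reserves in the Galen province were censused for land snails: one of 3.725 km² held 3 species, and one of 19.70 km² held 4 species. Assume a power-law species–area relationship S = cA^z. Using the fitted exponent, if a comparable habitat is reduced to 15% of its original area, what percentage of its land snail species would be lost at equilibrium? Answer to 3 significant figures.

27.9%

z = ln(4/3) / ln(19.7/3.725) = 0.2877 / 1.6656 = 0.1727
S_new/S_old = (A_new/A_old)^z = 0.15^0.1727 = exp(0.1727 × -1.8971) = 0.7206
Fraction lost = 1 − 0.7206 = 0.2794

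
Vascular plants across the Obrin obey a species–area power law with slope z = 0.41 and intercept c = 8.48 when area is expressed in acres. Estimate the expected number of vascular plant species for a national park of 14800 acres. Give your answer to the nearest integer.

435 species

S = 8.48 × 14800^0.41
ln S = ln 8.48 + 0.41 × ln 14800 = 2.1377 + 0.41 × 9.6024 = 6.0747
S = e^6.0747 ≈ 434.7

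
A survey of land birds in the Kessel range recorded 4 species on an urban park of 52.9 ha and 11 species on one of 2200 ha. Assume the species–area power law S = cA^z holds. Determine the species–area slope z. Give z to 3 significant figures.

Taking logs: ln S = ln c + z ln A, so z = (ln S₂ − ln S₁)/(ln A₂ − ln A₁).
z = ln(11/4) / ln(2200/52.9) = ln(2.75) / ln(41.59) = 1.0116 / 3.7278 = 0.2714

0.271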